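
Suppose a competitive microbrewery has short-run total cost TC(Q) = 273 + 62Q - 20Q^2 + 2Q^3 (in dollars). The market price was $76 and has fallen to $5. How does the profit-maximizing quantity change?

Output falls from 7 to 0 (the firm shuts down)

AVC = 62 - 20Q + 2Q^2, minimized at Q = 5 where min AVC = $12. MC = 62 - 40Q + 6Q^2.
At P = $76 ≥ min AVC, set P = MC on the rising branch: Q = 7.
At P = $5 < min AVC = $12, price no longer covers variable cost at any output, so the firm shuts down: Q = 0.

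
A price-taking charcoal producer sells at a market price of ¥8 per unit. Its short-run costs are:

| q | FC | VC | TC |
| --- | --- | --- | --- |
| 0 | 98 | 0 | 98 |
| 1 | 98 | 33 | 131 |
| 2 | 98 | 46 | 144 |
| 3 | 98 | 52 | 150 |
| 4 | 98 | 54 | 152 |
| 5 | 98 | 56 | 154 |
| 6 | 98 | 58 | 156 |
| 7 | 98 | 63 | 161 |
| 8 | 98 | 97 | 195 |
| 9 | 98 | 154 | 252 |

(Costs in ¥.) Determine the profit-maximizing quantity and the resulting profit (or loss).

Profit at each row (π = 8q − TC): q=0: -98; q=1: -123; q=2: -128; q=3: -126; q=4: -120; q=5: -114; q=6: -108; q=7: -105; q=8: -131; q=9: -180.
Profit is highest at q = 0. Equivalently, the lowest AVC in the table is 63/7 ≈ ¥9 at q = 7, and P = ¥8 falls below it — price never covers variable cost, so the firm shuts down and loses only its fixed cost.

q = 0 (shut down); profit = -¥98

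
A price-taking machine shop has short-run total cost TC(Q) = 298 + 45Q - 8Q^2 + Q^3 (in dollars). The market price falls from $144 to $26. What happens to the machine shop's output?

Output falls from 9 to 0 (the firm shuts down)

MC = 45 - 16Q + 3Q^2; the shutdown threshold is min AVC = $29 (at Q = 4).
With P = $144 above the shutdown price, P = MC gives Q = 9.
At P = $26 < min AVC = $29, price no longer covers variable cost at any output, so the firm shuts down: Q = 0.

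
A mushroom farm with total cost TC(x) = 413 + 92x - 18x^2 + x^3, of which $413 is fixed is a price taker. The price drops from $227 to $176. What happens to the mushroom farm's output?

Output falls from 15 to 14

AVC = 92 - 18x + x^2, minimized at x = 9 where min AVC = $11. MC = 92 - 36x + 3x^2.
With P = $227 above the shutdown price, P = MC gives x = 15.
At P = $176 ≥ min AVC, set P = MC: x = 14. The firm stays open but cuts output.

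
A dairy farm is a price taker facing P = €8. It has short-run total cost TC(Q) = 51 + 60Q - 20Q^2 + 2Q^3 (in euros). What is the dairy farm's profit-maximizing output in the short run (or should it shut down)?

Strip out fixed cost: VC = 60Q - 20Q^2 + 2Q^3. Then AVC = 60 - 20Q + 2Q^2 and MC = 60 - 40Q + 6Q^2.
AVC hits its minimum where MC = AVC, at Q = 5, giving min AVC = 60 - 20·5 + 2·5^2 = €10.
Since P = €8 < min AVC = €10, price fails to cover variable cost at any output.
Shutting down limits the loss to fixed cost, €51.

Shut down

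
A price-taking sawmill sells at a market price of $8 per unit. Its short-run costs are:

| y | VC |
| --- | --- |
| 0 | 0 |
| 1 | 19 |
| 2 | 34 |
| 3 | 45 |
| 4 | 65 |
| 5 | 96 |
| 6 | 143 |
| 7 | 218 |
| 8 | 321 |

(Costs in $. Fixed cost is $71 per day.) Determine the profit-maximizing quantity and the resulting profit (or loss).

Profit at each row (π = 8y − TC): y=0: -71; y=1: -82; y=2: -89; y=3: -92; y=4: -104; y=5: -127; y=6: -166; y=7: -233; y=8: -328.
Profit is highest at y = 0. Equivalently, the lowest AVC in the table is 45/3 ≈ $15 at y = 3, and P = $8 falls below it — price never covers variable cost, so the firm shuts down and loses only its fixed cost.

y = 0 (shut down); profit = -$71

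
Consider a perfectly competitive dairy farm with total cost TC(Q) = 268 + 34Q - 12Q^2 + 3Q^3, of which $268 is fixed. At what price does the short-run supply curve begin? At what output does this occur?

$22 per unit, at Q = 2

Short-run supply begins at min AVC. From VC = 34Q - 12Q^2 + 3Q^3, AVC = 34 - 12Q + 3Q^2.
dAVC/dQ = -12 + 6Q = 0 gives Q = 2. min AVC = 34 - 12·2 + 3·2^2 = 22.
The firm shuts down for any P below $22.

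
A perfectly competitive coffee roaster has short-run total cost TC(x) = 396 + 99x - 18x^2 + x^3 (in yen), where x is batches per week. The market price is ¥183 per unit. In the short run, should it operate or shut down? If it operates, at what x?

Variable cost is VC = 99x - 18x^2 + x^3, so AVC = VC/x = 99 - 18x + x^2 and MC = dTC/dx = 99 - 36x + 3x^2.
AVC hits its minimum where MC = AVC, at x = 9, giving min AVC = 99 - 18·9 + 9^2 = ¥18.
Because ¥183 ≥ ¥18, revenue can cover variable cost; the firm operates.
Set P = MC: 183 = 99 - 36x + 3x^2 → -84 - 36x + 3x^2 = 0. The roots are x = -2 and x = 14; the profit-maximizing output is on the rising part of MC, so x* = 14.
Check: AVC at x = 14 is ¥43 ≤ P, so revenue covers variable cost.
Profit = P·x − TC = 183·14 − 998 = ¥1564.

Produce at x = 14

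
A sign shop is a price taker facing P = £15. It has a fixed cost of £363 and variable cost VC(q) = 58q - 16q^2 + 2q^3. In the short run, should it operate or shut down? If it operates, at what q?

Shut down

Strip out fixed cost: VC = 58q - 16q^2 + 2q^3. Then AVC = 58 - 16q + 2q^2 and MC = 58 - 32q + 6q^2.
The AVC parabola has its vertex at q = 16/4 = 4, where AVC = 58 - 16·4 + 2·4^2 = £26.
With P < min AVC (£15 < £26), every unit sold adds to the loss.
Best response: produce nothing and absorb the £363 fixed cost.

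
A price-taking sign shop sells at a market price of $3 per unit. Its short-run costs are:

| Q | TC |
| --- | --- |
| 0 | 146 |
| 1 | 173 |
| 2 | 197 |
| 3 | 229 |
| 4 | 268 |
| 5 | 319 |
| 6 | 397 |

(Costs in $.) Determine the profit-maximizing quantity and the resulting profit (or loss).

Profit at each row (π = 3Q − TC): Q=0: -146; Q=1: -170; Q=2: -191; Q=3: -220; Q=4: -256; Q=5: -304; Q=6: -379.
Profit is highest at Q = 0. Equivalently, the lowest AVC in the table is 51/2 ≈ $25.50 at Q = 2, and P = $3 falls below it — price never covers variable cost, so the firm shuts down and loses only its fixed cost.

Q = 0 (shut down); profit = -$146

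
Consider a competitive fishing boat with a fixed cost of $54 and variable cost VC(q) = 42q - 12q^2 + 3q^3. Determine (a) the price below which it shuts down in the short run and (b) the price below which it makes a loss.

Shutdown price = $30; break-even price = $51

Shutdown price = min AVC. AVC = 42 - 12q + 3q^2, with vertex at q = 2 and minimum $30.
ATC = 54/q + 42 - 12q + 3q^2. Setting dATC/dq = −54/q^2 − 12 + 6q = 0 gives q = 3 (since 6·3^3 − 12·3^2 = 54).
min ATC = 54/3 + 42 − 12·3 + 3·3^2 = $51. That is the break-even price.
For $30 ≤ P < $51 the firm produces at a loss; below $30 it shuts down.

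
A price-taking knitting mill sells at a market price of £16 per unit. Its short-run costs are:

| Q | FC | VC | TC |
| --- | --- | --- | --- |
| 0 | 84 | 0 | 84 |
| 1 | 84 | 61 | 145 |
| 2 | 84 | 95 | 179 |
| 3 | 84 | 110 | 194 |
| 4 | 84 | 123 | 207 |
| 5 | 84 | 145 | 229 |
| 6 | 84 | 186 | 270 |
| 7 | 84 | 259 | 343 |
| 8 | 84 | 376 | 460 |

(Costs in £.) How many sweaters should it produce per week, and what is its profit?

Q = 0 (shut down); profit = -£84

Compute π = P·Q − TC at each output: Q=0: -84; Q=1: -129; Q=2: -147; Q=3: -146; Q=4: -143; Q=5: -149; Q=6: -174; Q=7: -231; Q=8: -332.
Profit is highest at Q = 0. Equivalently, the lowest AVC in the table is 145/5 ≈ £29 at Q = 5, and P = £16 falls below it — price never covers variable cost, so the firm shuts down and loses only its fixed cost.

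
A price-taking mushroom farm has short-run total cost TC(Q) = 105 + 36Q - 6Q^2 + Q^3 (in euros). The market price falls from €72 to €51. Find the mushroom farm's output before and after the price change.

MC = 36 - 12Q + 3Q^2; the shutdown threshold is min AVC = €27 (at Q = 3).
At P = €72 ≥ min AVC, set P = MC on the rising branch: Q = 6.
At P = €51 ≥ min AVC, set P = MC: Q = 5. The firm stays open but cuts output.

Output falls from 6 to 5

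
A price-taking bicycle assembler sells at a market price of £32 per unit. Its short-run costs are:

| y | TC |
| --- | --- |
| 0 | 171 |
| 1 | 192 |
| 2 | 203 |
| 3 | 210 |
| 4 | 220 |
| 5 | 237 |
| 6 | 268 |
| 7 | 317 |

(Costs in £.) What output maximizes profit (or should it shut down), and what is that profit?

Profit at each row (π = 32y − TC): y=0: -171; y=1: -160; y=2: -139; y=3: -114; y=4: -92; y=5: -77; y=6: -76; y=7: -93.
Profit is maximized at y = 6. AVC there is 97/6 = £16.17 ≤ P, so producing beats shutting down (which would give -£171).

y = 6; profit = -£76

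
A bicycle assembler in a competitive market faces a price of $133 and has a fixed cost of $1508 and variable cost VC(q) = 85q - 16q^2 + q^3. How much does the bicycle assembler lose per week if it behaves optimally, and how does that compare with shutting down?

Profit = -$356 at q = 12

AVC = 85 - 16q + q^2 has its minimum $21 at q = 8; price $133 clears that bar, so the firm operates.
With MC = 85 - 32q + 3q^2, P = MC on the upward-sloping part at q* = 12.
TR = 133·12 = 1596. TC = 1508 + 444 = 1952. Profit = 1596 − 1952 = -$356.
Shutting down would mean losing the fixed cost of $1508, so operating at a loss of $356 is better by $1152.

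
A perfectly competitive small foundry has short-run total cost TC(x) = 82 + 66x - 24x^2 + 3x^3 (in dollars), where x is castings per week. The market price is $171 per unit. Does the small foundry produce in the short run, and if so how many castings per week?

From TC, MC = TC'(x) = 66 - 48x + 9x^2 and AVC = VC/x = 66 - 24x + 3x^2.
AVC is minimized where dAVC/dx = -24 + 6x = 0, at x = 4; min AVC = 66 - 24·4 + 3·4^2 = $18.
Because $171 ≥ $18, revenue can cover variable cost; the firm operates.
Set P = MC: 171 = 66 - 48x + 9x^2 → -105 - 48x + 9x^2 = 0. The roots are x = -5/3 and x = 7; the profit-maximizing output is on the rising part of MC, so x* = 7.
Check: AVC at x = 7 is $45 ≤ P, so revenue covers variable cost.
Profit = P·x − TC = 171·7 − 397 = $800.

Produce at x = 7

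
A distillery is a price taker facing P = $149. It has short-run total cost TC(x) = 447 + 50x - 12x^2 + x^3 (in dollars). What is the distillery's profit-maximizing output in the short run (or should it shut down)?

Strip out fixed cost: VC = 50x - 12x^2 + x^3. Then AVC = 50 - 12x + x^2 and MC = 50 - 24x + 3x^2.
AVC is minimized where dAVC/dx = -12 + 2x = 0, at x = 6; min AVC = 50 - 12·6 + 6^2 = $14.
Because $149 ≥ $14, revenue can cover variable cost; the firm operates.
P = MC gives -99 - 24x + 3x^2 = 0, with roots -3 and 11. Take the larger (rising MC): x* = 11.
Check: AVC at x = 11 is $39 ≤ P, so revenue covers variable cost.
Profit = P·x − TC = 149·11 − 876 = $763.

Produce at x = 11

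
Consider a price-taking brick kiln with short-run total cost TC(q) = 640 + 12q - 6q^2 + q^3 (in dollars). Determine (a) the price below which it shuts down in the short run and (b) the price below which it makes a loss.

AVC = 12 - 6q + q^2; minimized at q = 3, giving min AVC = $3. That is the shutdown price.
ATC = 640/q + 12 - 6q + q^2. Setting dATC/dq = −640/q^2 − 6 + 2q = 0 gives q = 8 (since 2·8^3 − 6·8^2 = 640).
min ATC = 640/8 + 12 − 6·8 + 8^2 = $108. That is the break-even price.
For $3 ≤ P < $108 the firm produces at a loss; below $3 it shuts down.

Shutdown price = $3; break-even price = $108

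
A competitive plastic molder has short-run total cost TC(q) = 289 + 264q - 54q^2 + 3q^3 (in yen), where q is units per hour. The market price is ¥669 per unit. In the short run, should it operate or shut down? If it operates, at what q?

Produce at q = 15

Strip out fixed cost: VC = 264q - 54q^2 + 3q^3. Then AVC = 264 - 54q + 3q^2 and MC = 264 - 108q + 9q^2.
The AVC parabola has its vertex at q = 54/6 = 9, where AVC = 264 - 54·9 + 3·9^2 = ¥21.
P = ¥669 exceeds min AVC = ¥21, so the firm stays open.
Solving P = MC: -405 - 108q + 9q^2 = 0 ⇒ q = -3 or 15. On the upward-sloping branch, q* = 15.
Check: AVC at q = 15 is ¥129 ≤ P, so revenue covers variable cost.
Profit = P·q − TC = 669·15 − 2224 = ¥7811.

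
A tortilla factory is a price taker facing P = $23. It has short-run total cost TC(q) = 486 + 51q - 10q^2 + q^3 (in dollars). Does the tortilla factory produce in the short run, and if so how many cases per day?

Shut down

From TC, MC = TC'(q) = 51 - 20q + 3q^2 and AVC = VC/q = 51 - 10q + q^2.
The AVC parabola has its vertex at q = 10/2 = 5, where AVC = 51 - 10·5 + 5^2 = $26.
P = $23 lies below min AVC = $26; no output level covers variable cost.
The firm minimizes its loss by shutting down and losing only its fixed cost of $486.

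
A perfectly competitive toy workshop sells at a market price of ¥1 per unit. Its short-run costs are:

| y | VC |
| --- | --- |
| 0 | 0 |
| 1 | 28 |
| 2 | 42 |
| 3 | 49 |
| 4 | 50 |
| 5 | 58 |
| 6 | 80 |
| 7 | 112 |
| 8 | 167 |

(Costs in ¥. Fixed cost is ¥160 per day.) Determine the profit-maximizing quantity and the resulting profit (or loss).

Compute π = P·y − TC at each output: y=0: -160; y=1: -187; y=2: -200; y=3: -206; y=4: -206; y=5: -213; y=6: -234; y=7: -265; y=8: -319.
Profit is highest at y = 0. Equivalently, the lowest AVC in the table is 58/5 ≈ ¥11.60 at y = 5, and P = ¥1 falls below it — price never covers variable cost, so the firm shuts down and loses only its fixed cost.

y = 0 (shut down); profit = -¥160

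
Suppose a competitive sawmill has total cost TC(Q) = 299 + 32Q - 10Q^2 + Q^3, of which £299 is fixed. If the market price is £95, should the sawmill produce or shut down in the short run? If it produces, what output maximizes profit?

Variable cost is VC = 32Q - 10Q^2 + Q^3, so AVC = VC/Q = 32 - 10Q + Q^2 and MC = dTC/dQ = 32 - 20Q + 3Q^2.
AVC hits its minimum where MC = AVC, at Q = 5, giving min AVC = 32 - 10·5 + 5^2 = £7.
P = £95 exceeds min AVC = £7, so the firm stays open.
Set P = MC: 95 = 32 - 20Q + 3Q^2 → -63 - 20Q + 3Q^2 = 0. The roots are Q = -7/3 and Q = 9; the profit-maximizing output is on the rising part of MC, so Q* = 9.
Check: AVC at Q = 9 is £23 ≤ P, so revenue covers variable cost.
Profit = P·Q − TC = 95·9 − 506 = £349.

Produce at Q = 9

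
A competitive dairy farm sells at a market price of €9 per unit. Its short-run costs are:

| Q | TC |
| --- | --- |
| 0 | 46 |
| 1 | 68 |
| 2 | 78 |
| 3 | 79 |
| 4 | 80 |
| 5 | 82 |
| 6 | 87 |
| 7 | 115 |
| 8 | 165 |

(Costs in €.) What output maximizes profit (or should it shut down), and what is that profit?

Tabulate TR − TC: Q=0: -46; Q=1: -59; Q=2: -60; Q=3: -52; Q=4: -44; Q=5: -37; Q=6: -33; Q=7: -52; Q=8: -93.
Profit is maximized at Q = 6. AVC there is 41/6 = €6.83 ≤ P, so producing beats shutting down (which would give -€46).

Q = 6; profit = -€33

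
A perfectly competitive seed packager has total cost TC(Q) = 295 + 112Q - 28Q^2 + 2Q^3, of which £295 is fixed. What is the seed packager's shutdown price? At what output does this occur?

Short-run supply begins at min AVC. From VC = 112Q - 28Q^2 + 2Q^3, AVC = 112 - 28Q + 2Q^2.
At the minimum of AVC, MC = AVC. MC = 112 - 56Q + 6Q^2; setting MC = AVC gives 4Q^2 - 28Q = 0, so Q = 7. min AVC = 14.
So the shutdown price is £14.

£14 per unit, at Q = 7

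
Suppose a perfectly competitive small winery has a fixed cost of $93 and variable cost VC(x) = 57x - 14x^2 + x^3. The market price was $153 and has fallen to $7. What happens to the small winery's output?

AVC = 57 - 14x + x^2, minimized at x = 7 where min AVC = $8. MC = 57 - 28x + 3x^2.
At P = $153 ≥ min AVC, set P = MC on the rising branch: x = 12.
At P = $7 < min AVC = $8, price no longer covers variable cost at any output, so the firm shuts down: x = 0.

Output falls from 12 to 0 (the firm shuts down)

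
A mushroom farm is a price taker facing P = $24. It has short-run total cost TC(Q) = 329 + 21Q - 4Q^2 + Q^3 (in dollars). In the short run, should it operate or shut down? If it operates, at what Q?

Produce at Q = 3

Variable cost is VC = 21Q - 4Q^2 + Q^3, so AVC = VC/Q = 21 - 4Q + Q^2 and MC = dTC/dQ = 21 - 8Q + 3Q^2.
AVC hits its minimum where MC = AVC, at Q = 2, giving min AVC = 21 - 4·2 + 2^2 = $17.
P = $24 exceeds min AVC = $17, so the firm stays open.
P = MC gives -3 - 8Q + 3Q^2 = 0, with roots -1/3 and 3. Take the larger (rising MC): Q* = 3.
Check: AVC at Q = 3 is $18 ≤ P, so revenue covers variable cost.
Profit = P·Q − TC = 24·3 − 383 = -$311, a loss, but smaller than the $329 fixed cost the firm would lose by shutting down.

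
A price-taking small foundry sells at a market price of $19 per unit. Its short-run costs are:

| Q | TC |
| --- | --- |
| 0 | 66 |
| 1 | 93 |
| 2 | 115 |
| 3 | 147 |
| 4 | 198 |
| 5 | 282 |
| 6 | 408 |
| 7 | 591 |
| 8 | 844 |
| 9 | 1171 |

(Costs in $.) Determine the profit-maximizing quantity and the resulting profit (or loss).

Tabulate TR − TC: Q=0: -66; Q=1: -74; Q=2: -77; Q=3: -90; Q=4: -122; Q=5: -187; Q=6: -294; Q=7: -458; Q=8: -692; Q=9: -1000.
Profit is highest at Q = 0. Equivalently, the lowest AVC in the table is 49/2 ≈ $24.50 at Q = 2, and P = $19 falls below it — price never covers variable cost, so the firm shuts down and loses only its fixed cost.

Q = 0 (shut down); profit = -$66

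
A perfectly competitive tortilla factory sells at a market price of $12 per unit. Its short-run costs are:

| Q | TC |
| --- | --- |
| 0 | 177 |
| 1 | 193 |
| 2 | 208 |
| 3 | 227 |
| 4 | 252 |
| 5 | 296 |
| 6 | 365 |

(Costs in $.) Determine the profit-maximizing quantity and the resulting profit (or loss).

Compute π = P·Q − TC at each output: Q=0: -177; Q=1: -181; Q=2: -184; Q=3: -191; Q=4: -204; Q=5: -236; Q=6: -293.
Profit is highest at Q = 0. Equivalently, the lowest AVC in the table is 31/2 ≈ $15.50 at Q = 2, and P = $12 falls below it — price never covers variable cost, so the firm shuts down and loses only its fixed cost.

Q = 0 (shut down); profit = -$177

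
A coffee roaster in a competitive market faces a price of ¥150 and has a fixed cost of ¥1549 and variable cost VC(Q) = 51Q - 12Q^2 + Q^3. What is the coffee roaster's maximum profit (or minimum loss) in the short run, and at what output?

AVC = 51 - 12Q + Q^2; min AVC = ¥15 at Q = 6. Since P = ¥150 ≥ min AVC, the firm produces.
MC = 51 - 24Q + 3Q^2. Setting P = MC and taking the root on the rising branch gives Q* = 11.
TR = 150·11 = 1650. TC = 1549 + 440 = 1989. Profit = 1650 − 1989 = -¥339.
That loss of ¥339 beats the ¥1549 the firm would lose by shutting down; producing recovers ¥1210 of fixed cost.

Profit = -¥339 at Q = 11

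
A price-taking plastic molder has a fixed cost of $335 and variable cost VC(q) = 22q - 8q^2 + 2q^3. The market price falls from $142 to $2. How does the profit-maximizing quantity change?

MC = 22 - 16q + 6q^2; the shutdown threshold is min AVC = $14 (at q = 2).
At P = $142 ≥ min AVC, set P = MC on the rising branch: q = 6.
At P = $2 < min AVC = $14, price no longer covers variable cost at any output, so the firm shuts down: q = 0.

Output falls from 6 to 0 (the firm shuts down)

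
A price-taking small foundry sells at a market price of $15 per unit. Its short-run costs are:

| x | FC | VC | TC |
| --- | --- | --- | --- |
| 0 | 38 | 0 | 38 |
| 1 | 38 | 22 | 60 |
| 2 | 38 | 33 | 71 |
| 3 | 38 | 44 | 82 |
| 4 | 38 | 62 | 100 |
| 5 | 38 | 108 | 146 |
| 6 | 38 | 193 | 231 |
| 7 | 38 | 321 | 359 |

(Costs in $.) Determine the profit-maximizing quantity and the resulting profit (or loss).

Tabulate TR − TC: x=0: -38; x=1: -45; x=2: -41; x=3: -37; x=4: -40; x=5: -71; x=6: -141; x=7: -254.
Profit is maximized at x = 3. AVC there is 44/3 = $14.67 ≤ P, so producing beats shutting down (which would give -$38).

x = 3; profit = -$37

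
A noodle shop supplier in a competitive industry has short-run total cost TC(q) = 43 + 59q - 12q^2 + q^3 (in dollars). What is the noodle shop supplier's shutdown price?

$23 per unit

Short-run supply begins at min AVC. From VC = 59q - 12q^2 + q^3, AVC = 59 - 12q + q^2.
dAVC/dq = -12 + 2q = 0 gives q = 6. min AVC = 59 - 12·6 + 6^2 = 23.
For P < $23 the firm produces nothing.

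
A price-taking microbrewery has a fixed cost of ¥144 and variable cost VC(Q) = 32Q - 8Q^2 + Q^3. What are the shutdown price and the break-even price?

AVC = 32 - 8Q + Q^2; minimized at Q = 4, giving min AVC = ¥16. That is the shutdown price.
ATC = 144/Q + 32 - 8Q + Q^2. Setting dATC/dQ = −144/Q^2 − 8 + 2Q = 0 gives Q = 6 (since 2·6^3 − 8·6^2 = 144).
min ATC = 144/6 + 32 − 8·6 + 6^2 = ¥44. That is the break-even price.
Between these two prices the firm operates at a loss; above ¥44 it earns a profit.

Shutdown price = ¥16; break-even price = ¥44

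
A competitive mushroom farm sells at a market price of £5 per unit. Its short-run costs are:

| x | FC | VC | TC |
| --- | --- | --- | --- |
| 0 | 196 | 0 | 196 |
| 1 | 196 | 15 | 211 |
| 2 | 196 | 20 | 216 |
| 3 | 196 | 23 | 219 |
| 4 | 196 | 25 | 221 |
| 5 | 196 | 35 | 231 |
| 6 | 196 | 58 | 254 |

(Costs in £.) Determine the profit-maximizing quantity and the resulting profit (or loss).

Profit at each row (π = 5x − TC): x=0: -196; x=1: -206; x=2: -206; x=3: -204; x=4: -201; x=5: -206; x=6: -224.
Profit is highest at x = 0. Equivalently, the lowest AVC in the table is 25/4 ≈ £6.25 at x = 4, and P = £5 falls below it — price never covers variable cost, so the firm shuts down and loses only its fixed cost.

x = 0 (shut down); profit = -£196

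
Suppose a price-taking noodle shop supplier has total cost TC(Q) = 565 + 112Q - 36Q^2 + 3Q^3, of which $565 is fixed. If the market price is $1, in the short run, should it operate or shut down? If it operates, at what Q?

Shut down

Variable cost is VC = 112Q - 36Q^2 + 3Q^3, so AVC = VC/Q = 112 - 36Q + 3Q^2 and MC = dTC/dQ = 112 - 72Q + 9Q^2.
The AVC parabola has its vertex at Q = 36/6 = 6, where AVC = 112 - 36·6 + 3·6^2 = $4.
Since P = $1 < min AVC = $4, price fails to cover variable cost at any output.
The firm minimizes its loss by shutting down and losing only its fixed cost of $565.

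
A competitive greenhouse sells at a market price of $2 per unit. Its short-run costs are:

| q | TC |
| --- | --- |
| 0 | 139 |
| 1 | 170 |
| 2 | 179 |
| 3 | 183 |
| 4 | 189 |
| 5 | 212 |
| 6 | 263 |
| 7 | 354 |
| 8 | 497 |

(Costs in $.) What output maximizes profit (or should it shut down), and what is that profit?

q = 0 (shut down); profit = -$139

Profit at each row (π = 2q − TC): q=0: -139; q=1: -168; q=2: -175; q=3: -177; q=4: -181; q=5: -202; q=6: -251; q=7: -340; q=8: -481.
Profit is highest at q = 0. Equivalently, the lowest AVC in the table is 50/4 ≈ $12.50 at q = 4, and P = $2 falls below it — price never covers variable cost, so the firm shuts down and loses only its fixed cost.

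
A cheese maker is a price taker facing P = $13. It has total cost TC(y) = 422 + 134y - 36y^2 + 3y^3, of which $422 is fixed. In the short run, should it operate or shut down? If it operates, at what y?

Shut down

Strip out fixed cost: VC = 134y - 36y^2 + 3y^3. Then AVC = 134 - 36y + 3y^2 and MC = 134 - 72y + 9y^2.
AVC is minimized where dAVC/dy = -36 + 6y = 0, at y = 6; min AVC = 134 - 36·6 + 3·6^2 = $26.
With P < min AVC ($13 < $26), every unit sold adds to the loss.
The firm minimizes its loss by shutting down and losing only its fixed cost of $422.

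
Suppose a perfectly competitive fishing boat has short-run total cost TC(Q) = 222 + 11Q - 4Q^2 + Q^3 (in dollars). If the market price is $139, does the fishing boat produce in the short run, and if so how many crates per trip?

Variable cost is VC = 11Q - 4Q^2 + Q^3, so AVC = VC/Q = 11 - 4Q + Q^2 and MC = dTC/dQ = 11 - 8Q + 3Q^2.
The AVC parabola has its vertex at Q = 4/2 = 2, where AVC = 11 - 4·2 + 2^2 = $7.
Because $139 ≥ $7, revenue can cover variable cost; the firm operates.
P = MC gives -128 - 8Q + 3Q^2 = 0, with roots -16/3 and 8. Take the larger (rising MC): Q* = 8.
Check: AVC at Q = 8 is $43 ≤ P, so revenue covers variable cost.
Profit = P·Q − TC = 139·8 − 566 = $546.

Produce at Q = 8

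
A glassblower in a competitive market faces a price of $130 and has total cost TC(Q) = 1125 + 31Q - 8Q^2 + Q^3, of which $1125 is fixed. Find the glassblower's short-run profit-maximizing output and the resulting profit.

Profit = -$315 at Q = 9

AVC = 31 - 8Q + Q^2 has its minimum $15 at Q = 4; price $130 clears that bar, so the firm operates.
MC = 31 - 16Q + 3Q^2. Setting P = MC and taking the root on the rising branch gives Q* = 9.
TR = 130·9 = 1170. TC = 1125 + 360 = 1485. Profit = 1170 − 1485 = -$315.
That loss of $315 beats the $1125 the firm would lose by shutting down; producing recovers $810 of fixed cost.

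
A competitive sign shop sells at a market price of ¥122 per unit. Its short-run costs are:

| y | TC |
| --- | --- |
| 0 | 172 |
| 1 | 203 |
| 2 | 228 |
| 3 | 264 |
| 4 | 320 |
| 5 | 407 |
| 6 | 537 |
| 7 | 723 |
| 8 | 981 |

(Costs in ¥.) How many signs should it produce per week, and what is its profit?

Profit at each row (π = 122y − TC): y=0: -172; y=1: -81; y=2: 16; y=3: 102; y=4: 168; y=5: 203; y=6: 195; y=7: 131; y=8: -5.
Profit is maximized at y = 5. AVC there is 235/5 = ¥47 ≤ P, so producing beats shutting down (which would give -¥172).

y = 5; profit = ¥203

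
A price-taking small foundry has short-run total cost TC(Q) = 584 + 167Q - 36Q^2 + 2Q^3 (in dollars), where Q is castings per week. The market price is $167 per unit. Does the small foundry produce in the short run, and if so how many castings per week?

From TC, MC = TC'(Q) = 167 - 72Q + 6Q^2 and AVC = VC/Q = 167 - 36Q + 2Q^2.
The AVC parabola has its vertex at Q = 36/4 = 9, where AVC = 167 - 36·9 + 2·9^2 = $5.
P = $167 exceeds min AVC = $5, so the firm stays open.
Solving P = MC: -72Q + 6Q^2 = 0 ⇒ Q = 0 or 12. On the upward-sloping branch, Q* = 12.
Check: AVC at Q = 12 is $23 ≤ P, so revenue covers variable cost.
Profit = P·Q − TC = 167·12 − 860 = $1144.

Produce at Q = 12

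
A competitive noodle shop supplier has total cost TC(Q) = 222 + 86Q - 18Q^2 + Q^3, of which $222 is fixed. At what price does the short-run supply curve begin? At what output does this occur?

$5 per unit, at Q = 9

Short-run supply begins at min AVC. From VC = 86Q - 18Q^2 + Q^3, AVC = 86 - 18Q + Q^2.
dAVC/dQ = -18 + 2Q = 0 gives Q = 9. min AVC = 86 - 18·9 + 9^2 = 5.
So the shutdown price is $5.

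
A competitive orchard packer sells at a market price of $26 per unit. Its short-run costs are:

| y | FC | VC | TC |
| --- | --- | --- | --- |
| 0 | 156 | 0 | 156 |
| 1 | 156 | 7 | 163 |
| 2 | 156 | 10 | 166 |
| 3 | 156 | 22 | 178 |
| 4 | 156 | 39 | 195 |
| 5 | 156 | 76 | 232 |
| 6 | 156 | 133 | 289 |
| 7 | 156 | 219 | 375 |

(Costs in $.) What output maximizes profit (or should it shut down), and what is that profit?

Compute π = P·y − TC at each output: y=0: -156; y=1: -137; y=2: -114; y=3: -100; y=4: -91; y=5: -102; y=6: -133; y=7: -193.
Profit is maximized at y = 4. AVC there is 39/4 = $9.75 ≤ P, so producing beats shutting down (which would give -$156).

y = 4; profit = -$91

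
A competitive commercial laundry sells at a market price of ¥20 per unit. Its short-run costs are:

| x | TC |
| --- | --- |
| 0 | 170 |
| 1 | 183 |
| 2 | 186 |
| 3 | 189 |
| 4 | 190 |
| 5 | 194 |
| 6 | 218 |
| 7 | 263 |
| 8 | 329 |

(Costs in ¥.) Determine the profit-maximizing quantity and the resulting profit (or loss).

x = 5; profit = -¥94

Compute π = P·x − TC at each output: x=0: -170; x=1: -163; x=2: -146; x=3: -129; x=4: -110; x=5: -94; x=6: -98; x=7: -123; x=8: -169.
Profit is maximized at x = 5. AVC there is 24/5 = ¥4.80 ≤ P, so producing beats shutting down (which would give -¥170).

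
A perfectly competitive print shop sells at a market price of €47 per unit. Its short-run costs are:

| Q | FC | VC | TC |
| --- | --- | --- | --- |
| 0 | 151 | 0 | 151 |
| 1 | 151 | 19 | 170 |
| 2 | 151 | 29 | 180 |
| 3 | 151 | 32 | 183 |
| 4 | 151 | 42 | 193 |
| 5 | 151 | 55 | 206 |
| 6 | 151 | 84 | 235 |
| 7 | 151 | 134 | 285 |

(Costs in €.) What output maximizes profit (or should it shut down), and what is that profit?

Compute π = P·Q − TC at each output: Q=0: -151; Q=1: -123; Q=2: -86; Q=3: -42; Q=4: -5; Q=5: 29; Q=6: 47; Q=7: 44.
Profit is maximized at Q = 6. AVC there is 84/6 = €14 ≤ P, so producing beats shutting down (which would give -€151).

Q = 6; profit = €47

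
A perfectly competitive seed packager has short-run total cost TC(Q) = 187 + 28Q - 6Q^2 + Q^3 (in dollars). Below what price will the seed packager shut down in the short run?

$19 per unit

The firm shuts down when price falls below the minimum of average variable cost. AVC = VC/Q = 28 - 6Q + Q^2.
At the minimum of AVC, MC = AVC. MC = 28 - 12Q + 3Q^2; setting MC = AVC gives 2Q^2 - 6Q = 0, so Q = 3. min AVC = 19.
For P < $19 the firm produces nothing.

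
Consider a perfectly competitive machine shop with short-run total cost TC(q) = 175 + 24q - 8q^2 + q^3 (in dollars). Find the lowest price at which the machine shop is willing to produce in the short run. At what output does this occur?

$8 per unit, at q = 4

The shutdown price is the minimum of AVC. VC = 24q - 8q^2 + q^3, so AVC = 24 - 8q + q^2.
dAVC/dq = -8 + 2q = 0 gives q = 4. min AVC = 24 - 8·4 + 4^2 = 8.
For P < $8 the firm produces nothing.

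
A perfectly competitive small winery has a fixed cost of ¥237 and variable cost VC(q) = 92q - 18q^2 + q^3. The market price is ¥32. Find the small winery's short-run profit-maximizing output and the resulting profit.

Profit = -¥37 at q = 10

AVC = 92 - 18q + q^2; min AVC = ¥11 at q = 9. Since P = ¥32 ≥ min AVC, the firm produces.
MC = 92 - 36q + 3q^2. Setting P = MC and taking the root on the rising branch gives q* = 10.
TR = 32·10 = 320. TC = 237 + 120 = 357. Profit = 320 − 357 = -¥37.
By producing, the firm covers all variable cost plus ¥200 of fixed cost; shutting down would lose the full ¥237.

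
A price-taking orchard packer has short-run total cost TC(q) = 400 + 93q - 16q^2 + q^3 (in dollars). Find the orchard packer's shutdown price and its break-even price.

Shutdown price = $29; break-even price = $73

Shutdown price = min AVC. AVC = 93 - 16q + q^2, with vertex at q = 8 and minimum $29.
ATC = 400/q + 93 - 16q + q^2. Setting dATC/dq = −400/q^2 − 16 + 2q = 0 gives q = 10 (since 2·10^3 − 16·10^2 = 400).
min ATC = 400/10 + 93 − 16·10 + 10^2 = $73. That is the break-even price.
Between these two prices the firm operates at a loss; above $73 it earns a profit.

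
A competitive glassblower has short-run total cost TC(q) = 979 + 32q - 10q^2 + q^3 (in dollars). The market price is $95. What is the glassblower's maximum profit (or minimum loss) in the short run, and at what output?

AVC = 32 - 10q + q^2 has its minimum $7 at q = 5; price $95 clears that bar, so the firm operates.
MC = 32 - 20q + 3q^2. Setting P = MC and taking the root on the rising branch gives q* = 9.
TR = 95·9 = 855. TC = 979 + 207 = 1186. Profit = 855 − 1186 = -$331.
By producing, the firm covers all variable cost plus $648 of fixed cost; shutting down would lose the full $979.

Profit = -$331 at q = 9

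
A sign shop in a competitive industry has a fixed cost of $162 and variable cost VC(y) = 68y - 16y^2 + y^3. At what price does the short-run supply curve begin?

$4 per unit

Short-run supply begins at min AVC. From VC = 68y - 16y^2 + y^3, AVC = 68 - 16y + y^2.
dAVC/dy = -16 + 2y = 0 gives y = 8. min AVC = 68 - 16·8 + 8^2 = 4.
For P < $4 the firm produces nothing.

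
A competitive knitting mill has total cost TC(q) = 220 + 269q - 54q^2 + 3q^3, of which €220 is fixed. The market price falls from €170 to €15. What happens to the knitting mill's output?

Output falls from 11 to 0 (the firm shuts down)

MC = 269 - 108q + 9q^2; the shutdown threshold is min AVC = €26 (at q = 9).
With P = €170 above the shutdown price, P = MC gives q = 11.
At P = €15 < min AVC = €26, price no longer covers variable cost at any output, so the firm shuts down: q = 0.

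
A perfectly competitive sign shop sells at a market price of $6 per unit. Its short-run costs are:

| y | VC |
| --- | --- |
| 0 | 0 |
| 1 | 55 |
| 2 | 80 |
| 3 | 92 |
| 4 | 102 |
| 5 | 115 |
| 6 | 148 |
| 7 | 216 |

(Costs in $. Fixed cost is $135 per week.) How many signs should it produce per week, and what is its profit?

Compute π = P·y − TC at each output: y=0: -135; y=1: -184; y=2: -203; y=3: -209; y=4: -213; y=5: -220; y=6: -247; y=7: -309.
Profit is highest at y = 0. Equivalently, the lowest AVC in the table is 115/5 ≈ $23 at y = 5, and P = $6 falls below it — price never covers variable cost, so the firm shuts down and loses only its fixed cost.

y = 0 (shut down); profit = -$135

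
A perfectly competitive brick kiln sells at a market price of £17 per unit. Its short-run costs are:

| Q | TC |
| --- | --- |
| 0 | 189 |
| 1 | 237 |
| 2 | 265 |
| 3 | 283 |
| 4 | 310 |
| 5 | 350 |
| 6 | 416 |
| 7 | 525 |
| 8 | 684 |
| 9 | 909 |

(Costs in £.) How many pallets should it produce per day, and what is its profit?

Q = 0 (shut down); profit = -£189

Profit at each row (π = 17Q − TC): Q=0: -189; Q=1: -220; Q=2: -231; Q=3: -232; Q=4: -242; Q=5: -265; Q=6: -314; Q=7: -406; Q=8: -548; Q=9: -756.
Profit is highest at Q = 0. Equivalently, the lowest AVC in the table is 121/4 ≈ £30.25 at Q = 4, and P = £17 falls below it — price never covers variable cost, so the firm shuts down and loses only its fixed cost.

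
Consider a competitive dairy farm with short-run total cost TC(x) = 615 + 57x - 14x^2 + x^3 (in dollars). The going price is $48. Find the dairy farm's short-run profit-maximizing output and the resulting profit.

AVC = 57 - 14x + x^2 has its minimum $8 at x = 7; price $48 clears that bar, so the firm operates.
With MC = 57 - 28x + 3x^2, P = MC on the upward-sloping part at x* = 9.
TR = 48·9 = 432. TC = 615 + 108 = 723. Profit = 432 − 723 = -$291.
That loss of $291 beats the $615 the firm would lose by shutting down; producing recovers $324 of fixed cost.

Profit = -$291 at x = 9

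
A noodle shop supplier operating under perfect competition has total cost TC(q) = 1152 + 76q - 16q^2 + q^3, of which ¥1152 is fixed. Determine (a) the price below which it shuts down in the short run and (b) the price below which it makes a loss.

Shutdown price = ¥12; break-even price = ¥124

Shutdown price = min AVC. AVC = 76 - 16q + q^2, with vertex at q = 8 and minimum ¥12.
ATC = 1152/q + 76 - 16q + q^2. Setting dATC/dq = −1152/q^2 − 16 + 2q = 0 gives q = 12 (since 2·12^3 − 16·12^2 = 1152).
min ATC = 1152/12 + 76 − 16·12 + 12^2 = ¥124. That is the break-even price.
For ¥12 ≤ P < ¥124 the firm produces at a loss; below ¥12 it shuts down.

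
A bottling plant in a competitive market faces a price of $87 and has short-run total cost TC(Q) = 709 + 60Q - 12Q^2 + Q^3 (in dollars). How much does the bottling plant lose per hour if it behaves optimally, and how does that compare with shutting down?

AVC = 60 - 12Q + Q^2; min AVC = $24 at Q = 6. Since P = $87 ≥ min AVC, the firm produces.
With MC = 60 - 24Q + 3Q^2, P = MC on the upward-sloping part at Q* = 9.
TR = 87·9 = 783. TC = 709 + 297 = 1006. Profit = 783 − 1006 = -$223.
That loss of $223 beats the $709 the firm would lose by shutting down; producing recovers $486 of fixed cost.

Profit = -$223 at Q = 9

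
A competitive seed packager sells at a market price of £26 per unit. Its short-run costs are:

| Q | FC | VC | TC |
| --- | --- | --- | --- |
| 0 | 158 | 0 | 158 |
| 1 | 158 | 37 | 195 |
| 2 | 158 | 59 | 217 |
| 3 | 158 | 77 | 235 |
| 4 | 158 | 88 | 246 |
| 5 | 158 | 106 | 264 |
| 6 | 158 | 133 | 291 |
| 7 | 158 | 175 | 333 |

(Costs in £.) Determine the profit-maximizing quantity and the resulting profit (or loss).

Compute π = P·Q − TC at each output: Q=0: -158; Q=1: -169; Q=2: -165; Q=3: -157; Q=4: -142; Q=5: -134; Q=6: -135; Q=7: -151.
Profit is maximized at Q = 5. AVC there is 106/5 = £21.20 ≤ P, so producing beats shutting down (which would give -£158).

Q = 5; profit = -£134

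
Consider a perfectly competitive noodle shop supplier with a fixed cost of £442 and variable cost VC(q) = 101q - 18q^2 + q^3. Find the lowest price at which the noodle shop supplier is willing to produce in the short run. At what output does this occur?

£20 per unit, at q = 9

Short-run supply begins at min AVC. From VC = 101q - 18q^2 + q^3, AVC = 101 - 18q + q^2.
At the minimum of AVC, MC = AVC. MC = 101 - 36q + 3q^2; setting MC = AVC gives 2q^2 - 18q = 0, so q = 9. min AVC = 20.
For P < £20 the firm produces nothing.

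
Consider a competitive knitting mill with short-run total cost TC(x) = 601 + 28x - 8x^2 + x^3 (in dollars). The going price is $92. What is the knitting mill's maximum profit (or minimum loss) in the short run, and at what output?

Profit = -$89 at x = 8

AVC = 28 - 8x + x^2 has its minimum $12 at x = 4; price $92 clears that bar, so the firm operates.
MC = 28 - 16x + 3x^2. Setting P = MC and taking the root on the rising branch gives x* = 8.
TR = 92·8 = 736. TC = 601 + 224 = 825. Profit = 736 − 825 = -$89.
By producing, the firm covers all variable cost plus $512 of fixed cost; shutting down would lose the full $601.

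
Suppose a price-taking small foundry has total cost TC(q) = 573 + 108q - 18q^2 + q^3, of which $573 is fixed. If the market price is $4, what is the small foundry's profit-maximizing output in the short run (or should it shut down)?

From TC, MC = TC'(q) = 108 - 36q + 3q^2 and AVC = VC/q = 108 - 18q + q^2.
AVC hits its minimum where MC = AVC, at q = 9, giving min AVC = 108 - 18·9 + 9^2 = $27.
Since P = $4 < min AVC = $27, price fails to cover variable cost at any output.
Best response: produce nothing and absorb the $573 fixed cost.

Shut down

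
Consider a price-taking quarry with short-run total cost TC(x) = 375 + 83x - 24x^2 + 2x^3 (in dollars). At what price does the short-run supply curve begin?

$11 per unit

The shutdown price is the minimum of AVC. VC = 83x - 24x^2 + 2x^3, so AVC = 83 - 24x + 2x^2.
dAVC/dx = -24 + 4x = 0 gives x = 6. min AVC = 83 - 24·6 + 2·6^2 = 11.
So the shutdown price is $11.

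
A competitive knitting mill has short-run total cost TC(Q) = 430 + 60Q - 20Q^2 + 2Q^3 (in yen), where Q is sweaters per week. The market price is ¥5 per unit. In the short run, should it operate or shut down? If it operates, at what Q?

From TC, MC = TC'(Q) = 60 - 40Q + 6Q^2 and AVC = VC/Q = 60 - 20Q + 2Q^2.
AVC hits its minimum where MC = AVC, at Q = 5, giving min AVC = 60 - 20·5 + 2·5^2 = ¥10.
With P < min AVC (¥5 < ¥10), every unit sold adds to the loss.
Shutting down limits the loss to fixed cost, ¥430.

Shut down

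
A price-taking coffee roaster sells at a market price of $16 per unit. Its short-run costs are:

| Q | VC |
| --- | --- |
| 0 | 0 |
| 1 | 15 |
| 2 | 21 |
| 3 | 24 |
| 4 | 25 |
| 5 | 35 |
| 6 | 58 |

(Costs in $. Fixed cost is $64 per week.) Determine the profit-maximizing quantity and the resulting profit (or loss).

Profit at each row (π = 16Q − TC): Q=0: -64; Q=1: -63; Q=2: -53; Q=3: -40; Q=4: -25; Q=5: -19; Q=6: -26.
Profit is maximized at Q = 5. AVC there is 35/5 = $7 ≤ P, so producing beats shutting down (which would give -$64).

Q = 5; profit = -$19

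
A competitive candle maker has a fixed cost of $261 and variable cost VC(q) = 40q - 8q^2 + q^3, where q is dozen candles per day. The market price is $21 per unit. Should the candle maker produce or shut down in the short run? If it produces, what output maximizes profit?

From TC, MC = TC'(q) = 40 - 16q + 3q^2 and AVC = VC/q = 40 - 8q + q^2.
AVC hits its minimum where MC = AVC, at q = 4, giving min AVC = 40 - 8·4 + 4^2 = $24.
P = $21 lies below min AVC = $24; no output level covers variable cost.
The firm minimizes its loss by shutting down and losing only its fixed cost of $261.

Shut down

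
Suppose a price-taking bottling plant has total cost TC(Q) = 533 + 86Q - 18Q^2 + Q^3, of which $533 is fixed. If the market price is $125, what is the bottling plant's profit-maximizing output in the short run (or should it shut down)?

From TC, MC = TC'(Q) = 86 - 36Q + 3Q^2 and AVC = VC/Q = 86 - 18Q + Q^2.
AVC hits its minimum where MC = AVC, at Q = 9, giving min AVC = 86 - 18·9 + 9^2 = $5.
Because $125 ≥ $5, revenue can cover variable cost; the firm operates.
Set P = MC: 125 = 86 - 36Q + 3Q^2 → -39 - 36Q + 3Q^2 = 0. The roots are Q = -1 and Q = 13; the profit-maximizing output is on the rising part of MC, so Q* = 13.
Check: AVC at Q = 13 is $21 ≤ P, so revenue covers variable cost.
Profit = P·Q − TC = 125·13 − 806 = $819.

Produce at Q = 13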